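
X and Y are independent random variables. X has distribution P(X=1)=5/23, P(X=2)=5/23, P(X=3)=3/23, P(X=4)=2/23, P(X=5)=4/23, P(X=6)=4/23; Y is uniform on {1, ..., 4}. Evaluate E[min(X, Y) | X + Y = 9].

7/2

P(X + Y = 9) = 2/23.
Summing min(X,Y)·P(x,y) over outcomes with X + Y = 9 gives 7/23.
E[min(X, Y) | X + Y = 9] = (7/23) / (2/23) = 7/2.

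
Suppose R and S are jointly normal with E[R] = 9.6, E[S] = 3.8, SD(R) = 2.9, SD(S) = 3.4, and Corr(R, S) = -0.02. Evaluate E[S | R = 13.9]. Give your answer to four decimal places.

3.6992

For a bivariate normal, E[S | R=x] = μ_S + ρ·(σ_S/σ_R)·(x − μ_R).
E[S | R=13.9] = 3.8 + (-0.02)·(3.4/2.9)·(13.9 − (9.6)) = 3.8 + (-0.023448)·(4.3) = 3.6992.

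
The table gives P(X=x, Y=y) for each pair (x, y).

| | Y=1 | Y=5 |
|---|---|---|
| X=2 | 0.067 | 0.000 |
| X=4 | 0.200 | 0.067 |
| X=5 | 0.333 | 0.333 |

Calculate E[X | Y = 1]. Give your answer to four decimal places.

4.3317

P(Y = 1) = 0.600.
Σ X·P over the event = 2·(0.067) + 4·(0.200) + 5·(0.333) = 2.599.
E[X | Y = 1] = (2.599) / (0.600) = 4.3317.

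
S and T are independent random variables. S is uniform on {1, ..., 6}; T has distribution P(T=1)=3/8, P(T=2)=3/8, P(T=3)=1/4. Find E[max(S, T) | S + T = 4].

P(S + T = 4) = 1/6.
Summing max(S,T)·P(x,y) over outcomes with S + T = 4 gives 7/16.
E[max(S, T) | S + T = 4] = (7/16) / (1/6) = 21/8.

21/8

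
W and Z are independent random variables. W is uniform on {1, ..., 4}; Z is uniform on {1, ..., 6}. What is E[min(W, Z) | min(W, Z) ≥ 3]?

27/8

Outcomes with min(W, Z) ≥ 3: (3,3), (3,4), (3,5), (3,6), (4,3), (4,4), (4,5), (4,6), each with probability 1/24.
E[min(W, Z) | min(W, Z) ≥ 3] = (3 + 3 + 3 + 3 + 3 + 4 + 4 + 4) / 8 = 27/8.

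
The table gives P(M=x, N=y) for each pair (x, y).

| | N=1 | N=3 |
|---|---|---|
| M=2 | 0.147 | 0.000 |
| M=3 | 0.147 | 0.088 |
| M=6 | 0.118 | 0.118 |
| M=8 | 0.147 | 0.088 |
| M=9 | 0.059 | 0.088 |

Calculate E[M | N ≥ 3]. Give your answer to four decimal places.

6.4607

P(N ≥ 3) = 0.382.
Summing M·P(M=x,N=y) over the conditioning event gives 2.468.
E[M | N ≥ 3] = (2.468) / (0.382) = 6.4607.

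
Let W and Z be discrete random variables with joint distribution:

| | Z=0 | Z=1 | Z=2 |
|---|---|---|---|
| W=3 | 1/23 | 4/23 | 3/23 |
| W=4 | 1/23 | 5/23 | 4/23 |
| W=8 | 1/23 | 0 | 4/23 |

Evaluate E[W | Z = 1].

32/9

P(Z = 1) = 9/23.
Σ W·P over the event = 3·(4/23) + 4·(5/23) = 32/23.
E[W | Z = 1] = (32/23) / (9/23) = 32/9.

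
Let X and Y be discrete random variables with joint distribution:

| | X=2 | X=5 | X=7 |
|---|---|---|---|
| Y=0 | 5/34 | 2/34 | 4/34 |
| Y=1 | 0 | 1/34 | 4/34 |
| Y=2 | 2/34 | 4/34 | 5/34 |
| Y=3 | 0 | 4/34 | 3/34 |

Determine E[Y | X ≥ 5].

44/27

P(X ≥ 5) = 27/34.
Σ Y·P over the event = 0·(2/34) + 1·(1/34) + 2·(4/34) + 3·(4/34) + 0·(4/34) + 1·(4/34) + 2·(5/34) + 3·(3/34) = 22/17.
E[Y | X ≥ 5] = (22/17) / (27/34) = 44/27.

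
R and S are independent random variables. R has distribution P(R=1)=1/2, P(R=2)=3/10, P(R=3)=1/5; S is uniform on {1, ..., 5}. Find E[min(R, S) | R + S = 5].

3/2

P(R + S = 5) = 1/5.
Summing min(R,S)·P(x,y) over outcomes with R + S = 5 gives 3/10.
E[min(R, S) | R + S = 5] = (3/10) / (1/5) = 3/2.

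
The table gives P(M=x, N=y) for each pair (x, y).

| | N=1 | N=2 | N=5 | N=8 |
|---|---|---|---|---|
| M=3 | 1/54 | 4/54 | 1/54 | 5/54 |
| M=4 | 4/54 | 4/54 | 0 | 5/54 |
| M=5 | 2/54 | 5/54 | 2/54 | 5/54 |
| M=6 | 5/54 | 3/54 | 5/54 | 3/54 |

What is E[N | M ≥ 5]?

P(M ≥ 5) = 5/9.
Σ N·P over the event = 1·(2/54) + 2·(5/54) + 5·(2/54) + 8·(5/54) + 1·(5/54) + 2·(3/54) + 5·(5/54) + 8·(3/54) = 61/27.
E[N | M ≥ 5] = (61/27) / (5/9) = 61/15.

61/15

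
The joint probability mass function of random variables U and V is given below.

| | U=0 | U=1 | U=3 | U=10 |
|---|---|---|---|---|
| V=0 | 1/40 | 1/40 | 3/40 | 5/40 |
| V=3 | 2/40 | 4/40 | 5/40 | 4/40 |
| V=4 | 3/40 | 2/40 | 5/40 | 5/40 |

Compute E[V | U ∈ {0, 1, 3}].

P(U ∈ {0, 1, 3}) = 13/20.
Summing V·P(U=x,V=y) over the conditioning event gives 73/40.
E[V | U ∈ {0, 1, 3}] = (73/40) / (13/20) = 73/26.

73/26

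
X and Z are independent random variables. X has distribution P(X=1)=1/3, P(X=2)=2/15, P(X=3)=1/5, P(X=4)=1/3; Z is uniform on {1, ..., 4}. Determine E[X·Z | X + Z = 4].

16/5

P(X + Z = 4) = 1/6.
Summing XZ·P(x,y) over outcomes with X + Z = 4 gives 8/15.
E[X·Z | X + Z = 4] = (8/15) / (1/6) = 16/5.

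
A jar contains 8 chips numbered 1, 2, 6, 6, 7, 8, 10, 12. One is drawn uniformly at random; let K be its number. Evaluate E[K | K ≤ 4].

P(K ≤ 4) = 1/4.
Σ over the event: 1·1/8 + 2·1/8 = 3/8.
E[K | K ≤ 4] = (3/8) / (1/4) = 3/2.

3/2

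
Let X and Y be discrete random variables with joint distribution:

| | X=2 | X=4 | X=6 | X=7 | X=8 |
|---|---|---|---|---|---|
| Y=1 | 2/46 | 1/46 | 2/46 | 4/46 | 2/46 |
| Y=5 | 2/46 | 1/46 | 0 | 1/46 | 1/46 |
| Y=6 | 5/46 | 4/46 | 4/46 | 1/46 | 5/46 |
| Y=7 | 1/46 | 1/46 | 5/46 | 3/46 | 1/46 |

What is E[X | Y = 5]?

P(Y = 5) = 5/46.
Σ X·P over the event = 2·(2/46) + 4·(1/46) + 7·(1/46) + 8·(1/46) = 1/2.
E[X | Y = 5] = (1/2) / (5/46) = 23/5.

23/5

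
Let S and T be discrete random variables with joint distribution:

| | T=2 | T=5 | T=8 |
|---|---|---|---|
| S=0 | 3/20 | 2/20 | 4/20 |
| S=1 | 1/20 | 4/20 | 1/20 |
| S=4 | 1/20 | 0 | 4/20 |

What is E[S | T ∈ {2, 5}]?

9/11

P(T ∈ {2, 5}) = 11/20.
Σ S·P over the event = 0·(3/20) + 0·(2/20) + 1·(1/20) + 1·(4/20) + 4·(1/20) = 9/20.
E[S | T ∈ {2, 5}] = (9/20) / (11/20) = 9/11.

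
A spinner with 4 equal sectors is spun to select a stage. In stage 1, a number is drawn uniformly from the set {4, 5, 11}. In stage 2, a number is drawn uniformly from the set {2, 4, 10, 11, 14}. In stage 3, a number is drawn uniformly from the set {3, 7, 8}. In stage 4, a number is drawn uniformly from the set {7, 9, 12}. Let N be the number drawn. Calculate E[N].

151/20

E[N | stage 1] = (4+5+11)/3 = 20/3.
E[N | stage 2] = (2+4+10+11+14)/5 = 41/5.
E[N | stage 3] = (3+7+8)/3 = 6.
E[N | stage 4] = (7+9+12)/3 = 28/3.
By the law of total expectation,
E[N] = (1/4)·(20/3) + (1/4)·(41/5) + (1/4)·(6) + (1/4)·(28/3) = 151/20.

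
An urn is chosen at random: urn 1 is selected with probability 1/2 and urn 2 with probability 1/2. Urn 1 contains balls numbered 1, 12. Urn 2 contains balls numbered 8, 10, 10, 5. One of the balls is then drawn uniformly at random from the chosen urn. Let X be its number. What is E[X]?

59/8

E[X | urn 1] = (1+12)/2 = 13/2.
E[X | urn 2] = (8+10+10+5)/4 = 33/4.
By the law of total expectation,
E[X] = (1/2)·(13/2) + (1/2)·(33/4) = 59/8.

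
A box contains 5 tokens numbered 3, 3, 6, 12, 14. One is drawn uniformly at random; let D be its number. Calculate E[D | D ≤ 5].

P(D ≤ 5) = 2/5.
Σ over the event: 3·2/5 = 6/5.
E[D | D ≤ 5] = (6/5) / (2/5) = 3.

3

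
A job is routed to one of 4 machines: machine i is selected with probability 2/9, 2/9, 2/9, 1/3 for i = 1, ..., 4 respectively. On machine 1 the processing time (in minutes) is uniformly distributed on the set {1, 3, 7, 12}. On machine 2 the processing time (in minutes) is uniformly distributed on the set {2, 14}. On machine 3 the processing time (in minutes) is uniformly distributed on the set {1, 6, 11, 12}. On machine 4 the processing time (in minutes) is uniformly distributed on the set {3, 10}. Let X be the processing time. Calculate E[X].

62/9

E[X | machine 1] = (1+3+7+12)/4 = 23/4.
E[X | machine 2] = (2+14)/2 = 8.
E[X | machine 3] = (1+6+11+12)/4 = 15/2.
E[X | machine 4] = (3+10)/2 = 13/2.
E[X] = (2/9)·(23/4) + (2/9)·(8) + (2/9)·(15/2) + (1/3)·(13/2) = 62/9.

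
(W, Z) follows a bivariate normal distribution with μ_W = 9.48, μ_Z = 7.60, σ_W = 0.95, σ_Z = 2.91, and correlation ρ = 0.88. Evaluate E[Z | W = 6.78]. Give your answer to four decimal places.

0.3219

For a bivariate normal, E[Z | W=x] = μ_Z + ρ·(σ_Z/σ_W)·(x − μ_W).
E[Z | W=6.78] = 7.60 + (0.88)·(2.91/0.95)·(6.78 − (9.48)) = 7.60 + (2.6956)·(-2.7) = 0.3219.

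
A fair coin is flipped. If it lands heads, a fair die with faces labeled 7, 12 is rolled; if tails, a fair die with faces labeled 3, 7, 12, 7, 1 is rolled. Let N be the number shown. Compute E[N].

E[N | heads] = (7+12)/2 = 19/2.
E[N | tails] = (3+7+12+7+1)/5 = 6.
E[N] = (1/2)·(19/2) + (1/2)·(6) = 31/4.

31/4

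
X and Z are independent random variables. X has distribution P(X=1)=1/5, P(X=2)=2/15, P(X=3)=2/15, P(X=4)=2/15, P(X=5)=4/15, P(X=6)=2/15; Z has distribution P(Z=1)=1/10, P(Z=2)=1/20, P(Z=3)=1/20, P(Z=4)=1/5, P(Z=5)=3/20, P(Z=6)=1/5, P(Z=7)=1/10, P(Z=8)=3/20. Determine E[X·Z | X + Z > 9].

1738/57

P(X + Z > 9) = 19/50.
Summing XZ·P(x,y) over outcomes with X + Z > 9 gives 869/75.
E[X·Z | X + Z > 9] = (869/75) / (19/50) = 1738/57.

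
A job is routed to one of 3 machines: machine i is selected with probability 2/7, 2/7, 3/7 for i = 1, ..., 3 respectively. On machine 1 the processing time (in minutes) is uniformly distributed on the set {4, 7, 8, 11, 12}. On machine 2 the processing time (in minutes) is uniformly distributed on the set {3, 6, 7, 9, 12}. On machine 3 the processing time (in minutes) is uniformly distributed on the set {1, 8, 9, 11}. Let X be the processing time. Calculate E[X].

1067/140

E[X | machine 1] = (4+7+8+11+12)/5 = 42/5.
E[X | machine 2] = (3+6+7+9+12)/5 = 37/5.
E[X | machine 3] = (1+8+9+11)/4 = 29/4.
E[X] = (2/7)·(42/5) + (2/7)·(37/5) + (3/7)·(29/4) = 1067/140.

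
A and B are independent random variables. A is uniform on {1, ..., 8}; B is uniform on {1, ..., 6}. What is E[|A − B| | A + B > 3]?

116/45

P(A + B > 3) = 15/16.
Summing |A−B|·P(x,y) over outcomes with A + B > 3 gives 29/12.
E[|A − B| | A + B > 3] = (29/12) / (15/16) = 116/45.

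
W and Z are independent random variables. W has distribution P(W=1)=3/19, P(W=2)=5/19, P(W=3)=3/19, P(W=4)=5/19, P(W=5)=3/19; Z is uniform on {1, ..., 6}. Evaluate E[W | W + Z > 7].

74/19

P(W + Z > 7) = 1/3.
Summing W·P(x,y) over outcomes with W + Z > 7 gives 74/57.
E[W | W + Z > 7] = (74/57) / (1/3) = 74/19.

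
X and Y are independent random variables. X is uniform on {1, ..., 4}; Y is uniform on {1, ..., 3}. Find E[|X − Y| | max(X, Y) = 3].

Outcomes with max(X, Y) = 3: (1,3), (2,3), (3,1), (3,2), (3,3), each with probability 1/12.
E[|X − Y| | max(X, Y) = 3] = (2 + 1 + 2 + 1 + 0) / 5 = 6/5.

6/5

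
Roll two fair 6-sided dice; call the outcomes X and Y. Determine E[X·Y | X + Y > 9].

Outcomes with X + Y > 9: (4,6), (5,5), (5,6), (6,4), (6,5), (6,6), each with probability 1/36.
E[X·Y | X + Y > 9] = (24 + 25 + 30 + 24 + 30 + 36) / 6 = 169/6.

169/6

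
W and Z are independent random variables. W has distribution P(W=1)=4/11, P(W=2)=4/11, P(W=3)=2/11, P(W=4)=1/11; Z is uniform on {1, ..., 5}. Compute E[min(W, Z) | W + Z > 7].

7/2

P(W + Z > 7) = 4/55.
Summing min(W,Z)·P(x,y) over outcomes with W + Z > 7 gives 14/55.
E[min(W, Z) | W + Z > 7] = (14/55) / (4/55) = 7/2.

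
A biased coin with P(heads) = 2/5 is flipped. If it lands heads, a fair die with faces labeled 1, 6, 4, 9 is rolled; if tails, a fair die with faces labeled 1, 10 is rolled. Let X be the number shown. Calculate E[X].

53/10

E[X | heads] = (1+6+4+9)/4 = 5.
E[X | tails] = (1+10)/2 = 11/2.
E[X] = (2/5)·(5) + (3/5)·(11/2) = 53/10.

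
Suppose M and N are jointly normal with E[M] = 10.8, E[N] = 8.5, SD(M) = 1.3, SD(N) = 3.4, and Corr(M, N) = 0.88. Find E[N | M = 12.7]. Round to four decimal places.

12.8729

The regression of N on M has slope ρ·σ_N/σ_M and passes through (μ_M, μ_N).
E[N | M=12.7] = 8.5 + (0.88)·(3.4/1.3)·(12.7 − (10.8)) = 8.5 + (2.3015)·(1.9) = 12.8729.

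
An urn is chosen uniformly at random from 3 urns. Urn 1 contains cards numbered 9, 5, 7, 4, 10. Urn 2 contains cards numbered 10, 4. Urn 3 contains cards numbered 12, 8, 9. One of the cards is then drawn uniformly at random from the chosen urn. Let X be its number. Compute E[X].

E[X | urn 1] = (9+5+7+4+10)/5 = 7.
E[X | urn 2] = (10+4)/2 = 7.
E[X | urn 3] = (12+8+9)/3 = 29/3.
By the law of total expectation,
E[X] = (1/3)·(7) + (1/3)·(7) + (1/3)·(29/3) = 71/9.

71/9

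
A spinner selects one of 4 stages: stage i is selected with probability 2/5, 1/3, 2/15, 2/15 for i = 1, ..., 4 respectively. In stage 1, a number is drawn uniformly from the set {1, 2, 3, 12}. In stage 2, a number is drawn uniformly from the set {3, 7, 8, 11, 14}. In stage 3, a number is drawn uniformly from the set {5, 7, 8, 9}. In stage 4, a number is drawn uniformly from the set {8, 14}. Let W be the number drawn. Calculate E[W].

E[W | stage 1] = (1+2+3+12)/4 = 9/2.
E[W | stage 2] = (3+7+8+11+14)/5 = 43/5.
E[W | stage 3] = (5+7+8+9)/4 = 29/4.
E[W | stage 4] = (8+14)/2 = 11.
E[W] = (2/5)·(9/2) + (1/3)·(43/5) + (2/15)·(29/4) + (2/15)·(11) = 71/10.

71/10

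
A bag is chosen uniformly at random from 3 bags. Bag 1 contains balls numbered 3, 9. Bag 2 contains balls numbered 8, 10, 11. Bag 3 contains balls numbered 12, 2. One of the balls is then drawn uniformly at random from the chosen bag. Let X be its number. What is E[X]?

68/9

E[X | bag 1] = (3+9)/2 = 6.
E[X | bag 2] = (8+10+11)/3 = 29/3.
E[X | bag 3] = (12+2)/2 = 7.
E[X] = (1/3)·(6) + (1/3)·(29/3) + (1/3)·(7) = 68/9.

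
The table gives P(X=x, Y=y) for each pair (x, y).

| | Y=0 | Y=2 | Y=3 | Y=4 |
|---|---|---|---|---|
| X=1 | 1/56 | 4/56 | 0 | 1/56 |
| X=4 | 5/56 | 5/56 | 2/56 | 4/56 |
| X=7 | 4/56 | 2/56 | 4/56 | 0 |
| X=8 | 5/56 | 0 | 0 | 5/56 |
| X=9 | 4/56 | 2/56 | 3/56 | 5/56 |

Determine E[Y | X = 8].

2

P(X = 8) = 5/28.
Σ Y·P over the event = 0·(5/56) + 4·(5/56) = 5/14.
E[Y | X = 8] = (5/14) / (5/28) = 2.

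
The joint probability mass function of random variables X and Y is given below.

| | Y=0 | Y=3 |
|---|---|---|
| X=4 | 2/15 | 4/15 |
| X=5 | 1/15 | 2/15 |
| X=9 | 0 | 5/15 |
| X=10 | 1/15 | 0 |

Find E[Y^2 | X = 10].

0

P(X = 10) = 1/15.
Σ Y^2·P over the event = 0·(1/15) = 0.
E[Y^2 | X = 10] = (0) / (1/15) = 0.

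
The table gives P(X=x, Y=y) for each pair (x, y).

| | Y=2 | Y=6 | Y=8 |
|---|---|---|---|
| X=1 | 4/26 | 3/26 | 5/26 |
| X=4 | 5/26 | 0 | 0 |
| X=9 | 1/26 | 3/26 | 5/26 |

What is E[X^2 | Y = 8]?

P(Y = 8) = 5/13.
Σ X^2·P over the event = 1·(5/26) + 81·(5/26) = 205/13.
E[X^2 | Y = 8] = (205/13) / (5/13) = 41.

41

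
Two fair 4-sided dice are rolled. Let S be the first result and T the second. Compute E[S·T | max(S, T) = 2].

8/3

P(max(S, T) = 2) = 3/16.
Summing ST·P(x,y) over outcomes with max(S, T) = 2 gives 1/2.
E[S·T | max(S, T) = 2] = (1/2) / (3/16) = 8/3.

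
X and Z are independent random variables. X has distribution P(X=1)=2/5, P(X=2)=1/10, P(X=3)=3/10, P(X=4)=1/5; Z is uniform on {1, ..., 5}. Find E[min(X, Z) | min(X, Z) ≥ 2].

P(min(X, Z) ≥ 2) = 12/25.
Summing min(X,Z)·P(x,y) over outcomes with min(X, Z) ≥ 2 gives 67/50.
E[min(X, Z) | min(X, Z) ≥ 2] = (67/50) / (12/25) = 67/24.

67/24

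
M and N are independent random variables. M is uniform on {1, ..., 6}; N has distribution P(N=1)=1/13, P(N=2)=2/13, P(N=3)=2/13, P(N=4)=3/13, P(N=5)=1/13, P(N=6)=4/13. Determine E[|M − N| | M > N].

P(M > N) = 1/3.
Summing |M−N|·P(x,y) over outcomes with M > N gives 19/26.
E[|M − N| | M > N] = (19/26) / (1/3) = 57/26.

57/26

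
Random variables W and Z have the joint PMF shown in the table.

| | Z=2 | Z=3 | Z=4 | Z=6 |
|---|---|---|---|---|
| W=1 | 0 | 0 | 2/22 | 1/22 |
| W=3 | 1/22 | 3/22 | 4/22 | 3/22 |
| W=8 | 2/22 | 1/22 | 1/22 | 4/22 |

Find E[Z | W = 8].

P(W = 8) = 4/11.
Σ Z·P over the event = 2·(2/22) + 3·(1/22) + 4·(1/22) + 6·(4/22) = 35/22.
E[Z | W = 8] = (35/22) / (4/11) = 35/8.

35/8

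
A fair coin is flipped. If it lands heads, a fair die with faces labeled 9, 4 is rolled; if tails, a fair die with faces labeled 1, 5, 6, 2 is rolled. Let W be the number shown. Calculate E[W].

E[W | heads] = (9+4)/2 = 13/2.
E[W | tails] = (1+5+6+2)/4 = 7/2.
By the law of total expectation,
E[W] = (1/2)·(13/2) + (1/2)·(7/2) = 5.

5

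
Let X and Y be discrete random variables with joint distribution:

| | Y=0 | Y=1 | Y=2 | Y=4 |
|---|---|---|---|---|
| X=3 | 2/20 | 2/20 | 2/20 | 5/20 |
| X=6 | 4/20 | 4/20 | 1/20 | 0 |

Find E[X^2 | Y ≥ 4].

P(Y ≥ 4) = 1/4.
Σ X^2·P over the event = 9·(5/20) = 9/4.
E[X^2 | Y ≥ 4] = (9/4) / (1/4) = 9.

9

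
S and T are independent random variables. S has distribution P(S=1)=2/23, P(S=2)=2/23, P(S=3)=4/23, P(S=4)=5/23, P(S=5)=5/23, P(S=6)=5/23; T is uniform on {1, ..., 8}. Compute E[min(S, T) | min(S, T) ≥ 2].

538/147

P(min(S, T) ≥ 2) = 147/184.
Summing min(S,T)·P(x,y) over outcomes with min(S, T) ≥ 2 gives 269/92.
E[min(S, T) | min(S, T) ≥ 2] = (269/92) / (147/184) = 538/147.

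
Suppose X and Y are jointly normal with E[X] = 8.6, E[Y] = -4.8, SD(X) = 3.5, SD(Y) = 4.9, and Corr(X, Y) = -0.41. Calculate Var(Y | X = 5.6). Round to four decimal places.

Var(Y | X=x) = (1 − ρ²)·σ_Y².
Var(Y | X=5.6) = (4.9)²·(1 − (-0.41)²) = 24.01·0.8319 = 19.9739.

19.9739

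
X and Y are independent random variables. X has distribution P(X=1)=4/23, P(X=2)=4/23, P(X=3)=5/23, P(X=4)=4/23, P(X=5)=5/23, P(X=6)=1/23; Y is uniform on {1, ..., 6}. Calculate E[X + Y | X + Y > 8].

313/32

P(X + Y > 8) = 16/69.
Summing (X+Y)·P(x,y) over outcomes with X + Y > 8 gives 313/138.
E[X + Y | X + Y > 8] = (313/138) / (16/69) = 313/32.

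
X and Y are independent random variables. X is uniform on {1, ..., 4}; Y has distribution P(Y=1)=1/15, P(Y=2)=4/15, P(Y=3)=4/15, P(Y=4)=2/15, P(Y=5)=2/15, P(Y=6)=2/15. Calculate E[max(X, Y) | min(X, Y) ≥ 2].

83/21

P(min(X, Y) ≥ 2) = 7/10.
Summing max(X,Y)·P(x,y) over outcomes with min(X, Y) ≥ 2 gives 83/30.
E[max(X, Y) | min(X, Y) ≥ 2] = (83/30) / (7/10) = 83/21.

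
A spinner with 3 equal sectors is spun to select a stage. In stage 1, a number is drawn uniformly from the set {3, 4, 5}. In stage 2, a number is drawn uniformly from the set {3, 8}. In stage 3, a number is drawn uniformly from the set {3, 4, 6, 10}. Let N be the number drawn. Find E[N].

61/12

E[N | stage 1] = (3+4+5)/3 = 4.
E[N | stage 2] = (3+8)/2 = 11/2.
E[N | stage 3] = (3+4+6+10)/4 = 23/4.
By the law of total expectation,
E[N] = (1/3)·(4) + (1/3)·(11/2) + (1/3)·(23/4) = 61/12.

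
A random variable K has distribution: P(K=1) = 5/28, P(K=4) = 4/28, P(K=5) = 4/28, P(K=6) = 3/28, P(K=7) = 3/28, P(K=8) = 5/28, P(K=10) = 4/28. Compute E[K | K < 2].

P(K < 2) = 5/28.
Σ over the event: 1·5/28 = 5/28.
E[K | K < 2] = (5/28) / (5/28) = 1.

1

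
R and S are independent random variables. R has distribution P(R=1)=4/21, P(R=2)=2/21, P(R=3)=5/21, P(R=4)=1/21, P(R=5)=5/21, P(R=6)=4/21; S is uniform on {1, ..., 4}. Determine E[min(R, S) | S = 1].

P(S = 1) = 1/4.
Summing min(R,S)·P(x,y) over outcomes with S = 1 gives 1/4.
E[min(R, S) | S = 1] = (1/4) / (1/4) = 1.

1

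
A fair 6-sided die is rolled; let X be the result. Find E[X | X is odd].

Given X is odd, X is equally likely to be any of {1, 3, 5}.
E[X | X is odd] = (1 + 3 + 5) / 3 = 3.

3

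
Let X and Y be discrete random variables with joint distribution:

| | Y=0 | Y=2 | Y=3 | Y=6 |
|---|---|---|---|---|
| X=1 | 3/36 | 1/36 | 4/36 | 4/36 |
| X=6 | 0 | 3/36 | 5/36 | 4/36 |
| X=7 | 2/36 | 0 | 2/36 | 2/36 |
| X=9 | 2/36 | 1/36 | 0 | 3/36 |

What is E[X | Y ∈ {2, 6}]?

P(Y ∈ {2, 6}) = 1/2.
Σ X·P over the event = 1·(1/36) + 1·(4/36) + 6·(3/36) + 6·(4/36) + 7·(2/36) + 9·(1/36) + 9·(3/36) = 97/36.
E[X | Y ∈ {2, 6}] = (97/36) / (1/2) = 97/18.

97/18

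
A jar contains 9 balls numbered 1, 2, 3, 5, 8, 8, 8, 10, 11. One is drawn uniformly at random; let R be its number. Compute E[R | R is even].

P(R is even) = 5/9.
Σ over the event: 2·1/9 + 8·1/3 + 10·1/9 = 4.
E[R | R is even] = (4) / (5/9) = 36/5.

36/5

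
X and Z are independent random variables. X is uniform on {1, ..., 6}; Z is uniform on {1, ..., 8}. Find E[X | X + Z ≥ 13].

P(X + Z ≥ 13) = 1/16.
Summing X·P(x,y) over outcomes with X + Z ≥ 13 gives 17/48.
E[X | X + Z ≥ 13] = (17/48) / (1/16) = 17/3.

17/3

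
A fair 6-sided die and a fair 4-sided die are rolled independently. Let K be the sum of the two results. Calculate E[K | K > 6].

P(K > 6) = 5/12.
Σ over the event: 7·1/6 + 8·1/8 + 9·1/12 + 10·1/24 = 10/3.
E[K | K > 6] = (10/3) / (5/12) = 8.

8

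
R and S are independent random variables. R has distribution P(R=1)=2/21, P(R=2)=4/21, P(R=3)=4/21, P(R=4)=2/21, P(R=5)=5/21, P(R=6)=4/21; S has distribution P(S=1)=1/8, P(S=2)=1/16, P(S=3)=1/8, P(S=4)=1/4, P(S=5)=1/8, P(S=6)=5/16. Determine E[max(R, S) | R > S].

83/17

P(R > S) = 17/48.
Summing max(R,S)·P(x,y) over outcomes with R > S gives 83/48.
E[max(R, S) | R > S] = (83/48) / (17/48) = 83/17.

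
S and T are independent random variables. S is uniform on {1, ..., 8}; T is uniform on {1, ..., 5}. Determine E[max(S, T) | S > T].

29/5

P(S > T) = 5/8.
Summing max(S,T)·P(x,y) over outcomes with S > T gives 29/8.
E[max(S, T) | S > T] = (29/8) / (5/8) = 29/5.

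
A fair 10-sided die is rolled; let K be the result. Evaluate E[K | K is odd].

Given K is odd, K is equally likely to be any of {1, 3, 5, 7, 9}.
E[K | K is odd] = (1 + 3 + 5 + 7 + 9) / 5 = 5.

5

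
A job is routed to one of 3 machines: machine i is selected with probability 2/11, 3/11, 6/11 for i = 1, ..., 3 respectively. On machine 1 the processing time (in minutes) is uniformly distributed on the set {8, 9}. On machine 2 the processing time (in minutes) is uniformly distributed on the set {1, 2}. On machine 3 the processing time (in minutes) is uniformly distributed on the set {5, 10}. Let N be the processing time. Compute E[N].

133/22

E[N | machine 1] = (8+9)/2 = 17/2.
E[N | machine 2] = (1+2)/2 = 3/2.
E[N | machine 3] = (5+10)/2 = 15/2.
E[N] = (2/11)·(17/2) + (3/11)·(3/2) + (6/11)·(15/2) = 133/22.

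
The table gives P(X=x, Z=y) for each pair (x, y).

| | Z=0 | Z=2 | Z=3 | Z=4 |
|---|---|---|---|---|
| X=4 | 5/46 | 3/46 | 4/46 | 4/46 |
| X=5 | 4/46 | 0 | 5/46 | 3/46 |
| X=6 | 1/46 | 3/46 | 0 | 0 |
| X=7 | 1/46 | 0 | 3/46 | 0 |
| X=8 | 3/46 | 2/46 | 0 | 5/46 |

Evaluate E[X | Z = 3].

31/6

P(Z = 3) = 6/23.
Σ X·P over the event = 4·(4/46) + 5·(5/46) + 7·(3/46) = 31/23.
E[X | Z = 3] = (31/23) / (6/23) = 31/6.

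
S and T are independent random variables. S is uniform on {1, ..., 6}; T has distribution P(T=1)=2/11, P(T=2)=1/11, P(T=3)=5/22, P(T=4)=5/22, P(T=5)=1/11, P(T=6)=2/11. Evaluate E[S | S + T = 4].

P(S + T = 4) = 1/12.
Summing S·P(x,y) over outcomes with S + T = 4 gives 7/44.
E[S | S + T = 4] = (7/44) / (1/12) = 21/11.

21/11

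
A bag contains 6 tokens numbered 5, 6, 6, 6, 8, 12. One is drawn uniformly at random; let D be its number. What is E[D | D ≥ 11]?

P(D ≥ 11) = 1/6.
Σ over the event: 12·1/6 = 2.
E[D | D ≥ 11] = (2) / (1/6) = 12.

12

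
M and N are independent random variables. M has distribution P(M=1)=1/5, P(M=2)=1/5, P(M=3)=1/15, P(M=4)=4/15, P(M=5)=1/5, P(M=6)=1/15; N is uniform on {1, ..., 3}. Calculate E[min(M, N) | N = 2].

9/5

P(N = 2) = 1/3.
Summing min(M,N)·P(x,y) over outcomes with N = 2 gives 3/5.
E[min(M, N) | N = 2] = (3/5) / (1/3) = 9/5.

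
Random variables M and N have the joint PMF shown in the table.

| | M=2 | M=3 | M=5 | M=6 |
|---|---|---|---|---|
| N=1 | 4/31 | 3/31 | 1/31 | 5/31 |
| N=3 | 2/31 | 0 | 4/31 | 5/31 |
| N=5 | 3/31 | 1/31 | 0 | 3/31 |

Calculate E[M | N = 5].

P(N = 5) = 7/31.
Σ M·P over the event = 2·(3/31) + 3·(1/31) + 6·(3/31) = 27/31.
E[M | N = 5] = (27/31) / (7/31) = 27/7.

27/7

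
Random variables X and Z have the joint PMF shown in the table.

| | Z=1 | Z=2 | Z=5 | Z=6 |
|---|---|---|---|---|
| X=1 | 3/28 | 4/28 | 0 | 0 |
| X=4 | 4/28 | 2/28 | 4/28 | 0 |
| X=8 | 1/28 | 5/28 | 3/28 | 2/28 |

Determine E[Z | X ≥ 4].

P(X ≥ 4) = 3/4.
Σ Z·P over the event = 1·(4/28) + 2·(2/28) + 5·(4/28) + 1·(1/28) + 2·(5/28) + 5·(3/28) + 6·(2/28) = 33/14.
E[Z | X ≥ 4] = (33/14) / (3/4) = 22/7.

22/7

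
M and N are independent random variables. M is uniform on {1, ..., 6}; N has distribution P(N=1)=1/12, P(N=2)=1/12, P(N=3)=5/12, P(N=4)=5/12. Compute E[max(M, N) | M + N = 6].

P(M + N = 6) = 1/6.
Summing max(M,N)·P(x,y) over outcomes with M + N = 6 gives 11/18.
E[max(M, N) | M + N = 6] = (11/18) / (1/6) = 11/3.

11/3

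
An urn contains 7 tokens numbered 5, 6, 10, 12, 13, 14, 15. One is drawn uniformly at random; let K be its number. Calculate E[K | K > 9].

P(K > 9) = 5/7.
Σ over the event: 10·1/7 + 12·1/7 + 13·1/7 + 14·1/7 + 15·1/7 = 64/7.
E[K | K > 9] = (64/7) / (5/7) = 64/5.

64/5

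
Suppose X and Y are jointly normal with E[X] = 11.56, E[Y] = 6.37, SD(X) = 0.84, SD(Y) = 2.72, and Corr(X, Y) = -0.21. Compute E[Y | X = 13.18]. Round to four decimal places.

The regression of Y on X has slope ρ·σ_Y/σ_X and passes through (μ_X, μ_Y).
E[Y | X=13.18] = 6.37 + (-0.21)·(2.72/0.84)·(13.18 − (11.56)) = 6.37 + (-0.68)·(1.62) = 5.2684.

5.2684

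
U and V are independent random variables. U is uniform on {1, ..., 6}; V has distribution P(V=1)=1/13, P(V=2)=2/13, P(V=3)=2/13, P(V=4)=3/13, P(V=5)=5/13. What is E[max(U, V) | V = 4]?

9/2

P(V = 4) = 3/13.
Summing max(U,V)·P(x,y) over outcomes with V = 4 gives 27/26.
E[max(U, V) | V = 4] = (27/26) / (3/13) = 9/2.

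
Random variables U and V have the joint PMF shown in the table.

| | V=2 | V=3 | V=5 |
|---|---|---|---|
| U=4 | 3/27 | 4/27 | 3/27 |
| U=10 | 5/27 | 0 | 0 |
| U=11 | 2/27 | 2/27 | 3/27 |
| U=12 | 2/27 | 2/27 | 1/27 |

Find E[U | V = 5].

57/7

P(V = 5) = 7/27.
Summing U·P(U=x,V=y) over the conditioning event gives 19/9.
E[U | V = 5] = (19/9) / (7/27) = 57/7.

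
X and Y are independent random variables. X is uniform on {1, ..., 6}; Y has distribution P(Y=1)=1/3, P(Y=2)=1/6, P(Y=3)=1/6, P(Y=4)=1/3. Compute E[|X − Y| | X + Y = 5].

7/3

P(X + Y = 5) = 1/6.
Summing |X−Y|·P(x,y) over outcomes with X + Y = 5 gives 7/18.
E[|X − Y| | X + Y = 5] = (7/18) / (1/6) = 7/3.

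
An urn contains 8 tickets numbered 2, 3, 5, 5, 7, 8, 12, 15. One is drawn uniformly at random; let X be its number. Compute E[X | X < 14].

P(X < 14) = 7/8.
Σ over the event: 2·1/8 + 3·1/8 + 5·1/4 + 7·1/8 + 8·1/8 + 12·1/8 = 21/4.
E[X | X < 14] = (21/4) / (7/8) = 6.

6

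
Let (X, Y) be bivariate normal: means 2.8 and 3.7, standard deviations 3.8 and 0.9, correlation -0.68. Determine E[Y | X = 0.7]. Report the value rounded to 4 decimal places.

4.0382

E[Y | X=x] = μ_Y + ρ(σ_Y/σ_X)(x − μ_X) for jointly normal variables.
E[Y | X=0.7] = 3.7 + (-0.68)·(0.9/3.8)·(0.7 − (2.8)) = 3.7 + (-0.16105)·(-2.1) = 4.0382.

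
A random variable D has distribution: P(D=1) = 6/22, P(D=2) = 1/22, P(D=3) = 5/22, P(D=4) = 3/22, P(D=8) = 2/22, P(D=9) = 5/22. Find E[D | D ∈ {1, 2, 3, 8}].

P(D ∈ {1, 2, 3, 8}) = 7/11.
Σ over the event: 1·3/11 + 2·1/22 + 3·5/22 + 8·1/11 = 39/22.
E[D | D ∈ {1, 2, 3, 8}] = (39/22) / (7/11) = 39/14.

39/14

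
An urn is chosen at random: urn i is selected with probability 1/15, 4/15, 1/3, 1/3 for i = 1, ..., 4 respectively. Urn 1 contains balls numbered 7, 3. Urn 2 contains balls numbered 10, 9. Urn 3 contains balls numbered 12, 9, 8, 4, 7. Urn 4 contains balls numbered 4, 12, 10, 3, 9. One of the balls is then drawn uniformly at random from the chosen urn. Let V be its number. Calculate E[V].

E[V | urn 1] = (7+3)/2 = 5.
E[V | urn 2] = (10+9)/2 = 19/2.
E[V | urn 3] = (12+9+8+4+7)/5 = 8.
E[V | urn 4] = (4+12+10+3+9)/5 = 38/5.
E[V] = (1/15)·(5) + (4/15)·(19/2) + (1/3)·(8) + (1/3)·(38/5) = 121/15.

121/15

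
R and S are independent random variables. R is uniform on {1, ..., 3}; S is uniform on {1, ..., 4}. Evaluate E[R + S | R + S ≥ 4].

46/9

Outcomes with R + S ≥ 4: (1,3), (1,4), (2,2), (2,3), (2,4), (3,1), (3,2), (3,3), (3,4), each with probability 1/12.
E[R + S | R + S ≥ 4] = (4 + 5 + 4 + 5 + 6 + 4 + 5 + 6 + 7) / 9 = 46/9.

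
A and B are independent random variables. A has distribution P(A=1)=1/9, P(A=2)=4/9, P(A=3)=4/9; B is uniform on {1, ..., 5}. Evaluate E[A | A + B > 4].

37/15

P(A + B > 4) = 2/3.
Summing A·P(x,y) over outcomes with A + B > 4 gives 74/45.
E[A | A + B > 4] = (74/45) / (2/3) = 37/15.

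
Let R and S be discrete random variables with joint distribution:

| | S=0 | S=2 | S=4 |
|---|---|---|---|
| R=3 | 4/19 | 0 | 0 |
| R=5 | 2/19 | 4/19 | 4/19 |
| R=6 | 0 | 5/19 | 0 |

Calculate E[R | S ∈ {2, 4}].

70/13

P(S ∈ {2, 4}) = 13/19.
Σ R·P over the event = 5·(4/19) + 5·(4/19) + 6·(5/19) = 70/19.
E[R | S ∈ {2, 4}] = (70/19) / (13/19) = 70/13.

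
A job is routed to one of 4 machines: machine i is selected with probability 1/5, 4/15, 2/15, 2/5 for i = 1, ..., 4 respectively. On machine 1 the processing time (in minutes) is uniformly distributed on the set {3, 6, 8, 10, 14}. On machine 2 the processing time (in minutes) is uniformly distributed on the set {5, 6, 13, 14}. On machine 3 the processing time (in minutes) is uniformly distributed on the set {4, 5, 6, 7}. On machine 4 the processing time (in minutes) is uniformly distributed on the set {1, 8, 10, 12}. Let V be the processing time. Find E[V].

E[V | machine 1] = (3+6+8+10+14)/5 = 41/5.
E[V | machine 2] = (5+6+13+14)/4 = 19/2.
E[V | machine 3] = (4+5+6+7)/4 = 11/2.
E[V | machine 4] = (1+8+10+12)/4 = 31/4.
By the law of total expectation,
E[V] = (1/5)·(41/5) + (4/15)·(19/2) + (2/15)·(11/2) + (2/5)·(31/4) = 1201/150.

1201/150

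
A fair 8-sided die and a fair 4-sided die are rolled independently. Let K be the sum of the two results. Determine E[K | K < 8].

46/9

P(K < 8) = 9/16.
Σ over the event: 2·1/32 + 3·1/16 + 4·3/32 + 5·1/8 + 6·1/8 + 7·1/8 = 23/8.
E[K | K < 8] = (23/8) / (9/16) = 46/9.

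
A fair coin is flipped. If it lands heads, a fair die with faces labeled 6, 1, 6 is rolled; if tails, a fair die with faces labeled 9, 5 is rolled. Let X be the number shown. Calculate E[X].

E[X | heads] = (6+1+6)/3 = 13/3.
E[X | tails] = (9+5)/2 = 7.
E[X] = (1/2)·(13/3) + (1/2)·(7) = 17/3.

17/3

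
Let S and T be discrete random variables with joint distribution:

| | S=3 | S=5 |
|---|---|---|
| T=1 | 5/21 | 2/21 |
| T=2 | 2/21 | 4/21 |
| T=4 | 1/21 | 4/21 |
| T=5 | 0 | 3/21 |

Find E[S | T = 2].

P(T = 2) = 2/7.
Σ S·P over the event = 3·(2/21) + 5·(4/21) = 26/21.
E[S | T = 2] = (26/21) / (2/7) = 13/3.

13/3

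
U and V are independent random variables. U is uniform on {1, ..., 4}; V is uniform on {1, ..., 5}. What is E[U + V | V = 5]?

P(V = 5) = 1/5.
Summing (U+V)·P(x,y) over outcomes with V = 5 gives 3/2.
E[U + V | V = 5] = (3/2) / (1/5) = 15/2.

15/2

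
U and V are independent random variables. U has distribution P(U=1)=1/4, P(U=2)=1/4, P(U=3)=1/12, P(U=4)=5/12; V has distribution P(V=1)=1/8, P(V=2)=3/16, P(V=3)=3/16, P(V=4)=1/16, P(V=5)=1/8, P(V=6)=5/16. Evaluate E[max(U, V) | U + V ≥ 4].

784/171

P(U + V ≥ 4) = 57/64.
Summing max(U,V)·P(x,y) over outcomes with U + V ≥ 4 gives 49/12.
E[max(U, V) | U + V ≥ 4] = (49/12) / (57/64) = 784/171.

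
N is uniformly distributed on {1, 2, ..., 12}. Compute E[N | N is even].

7

Given N is even, N is equally likely to be any of {2, 4, 6, 8, 10, 12}.
E[N | N is even] = (2 + 4 + 6 + 8 + 10 + 12) / 6 = 7.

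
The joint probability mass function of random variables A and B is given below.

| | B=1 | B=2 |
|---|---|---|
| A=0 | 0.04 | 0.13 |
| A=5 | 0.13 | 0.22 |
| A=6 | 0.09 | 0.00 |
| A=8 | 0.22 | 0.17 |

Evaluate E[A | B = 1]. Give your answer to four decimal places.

6.1458

P(B = 1) = 0.48.
Σ A·P over the event = 0·(0.04) + 5·(0.13) + 6·(0.09) + 8·(0.22) = 2.95.
E[A | B = 1] = (2.95) / (0.48) = 6.1458.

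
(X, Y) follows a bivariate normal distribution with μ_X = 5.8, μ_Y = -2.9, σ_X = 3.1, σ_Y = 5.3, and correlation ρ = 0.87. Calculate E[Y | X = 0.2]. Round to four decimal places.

-11.2295

The regression of Y on X has slope ρ·σ_Y/σ_X and passes through (μ_X, μ_Y).
E[Y | X=0.2] = -2.9 + (0.87)·(5.3/3.1)·(0.2 − (5.8)) = -2.9 + (1.487419)·(-5.6) = -11.2295.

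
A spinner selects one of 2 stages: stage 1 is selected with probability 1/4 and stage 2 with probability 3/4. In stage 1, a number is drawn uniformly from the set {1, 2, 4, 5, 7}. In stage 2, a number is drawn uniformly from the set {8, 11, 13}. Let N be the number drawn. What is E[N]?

E[N | stage 1] = (1+2+4+5+7)/5 = 19/5.
E[N | stage 2] = (8+11+13)/3 = 32/3.
E[N] = (1/4)·(19/5) + (3/4)·(32/3) = 179/20.

179/20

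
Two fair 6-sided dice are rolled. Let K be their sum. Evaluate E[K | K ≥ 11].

34/3

P(K ≥ 11) = 1/12.
Σ over the event: 11·1/18 + 12·1/36 = 17/18.
E[K | K ≥ 11] = (17/18) / (1/12) = 34/3.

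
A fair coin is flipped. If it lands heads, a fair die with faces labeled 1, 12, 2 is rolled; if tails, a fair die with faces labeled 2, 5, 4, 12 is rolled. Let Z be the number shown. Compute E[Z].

E[Z | heads] = (1+12+2)/3 = 5.
E[Z | tails] = (2+5+4+12)/4 = 23/4.
E[Z] = (1/2)·(5) + (1/2)·(23/4) = 43/8.

43/8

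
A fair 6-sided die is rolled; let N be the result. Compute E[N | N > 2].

9/2

Given N > 2, N is equally likely to be any of {3, 4, 5, 6}.
E[N | N > 2] = (3 + 4 + 5 + 6) / 4 = 9/2.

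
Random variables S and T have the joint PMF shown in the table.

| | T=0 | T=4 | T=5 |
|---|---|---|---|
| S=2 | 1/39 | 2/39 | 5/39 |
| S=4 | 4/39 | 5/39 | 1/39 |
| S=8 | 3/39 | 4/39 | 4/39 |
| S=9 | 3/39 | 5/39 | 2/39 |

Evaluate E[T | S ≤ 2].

P(S ≤ 2) = 8/39.
Σ T·P over the event = 0·(1/39) + 4·(2/39) + 5·(5/39) = 11/13.
E[T | S ≤ 2] = (11/13) / (8/39) = 33/8.

33/8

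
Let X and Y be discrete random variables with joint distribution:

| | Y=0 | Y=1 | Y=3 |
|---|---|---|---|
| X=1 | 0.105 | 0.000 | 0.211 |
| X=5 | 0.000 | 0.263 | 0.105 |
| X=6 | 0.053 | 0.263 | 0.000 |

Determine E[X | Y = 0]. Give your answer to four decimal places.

P(Y = 0) = 0.158.
Σ X·P over the event = 1·(0.105) + 6·(0.053) = 0.423.
E[X | Y = 0] = (0.423) / (0.158) = 2.6772.

2.6772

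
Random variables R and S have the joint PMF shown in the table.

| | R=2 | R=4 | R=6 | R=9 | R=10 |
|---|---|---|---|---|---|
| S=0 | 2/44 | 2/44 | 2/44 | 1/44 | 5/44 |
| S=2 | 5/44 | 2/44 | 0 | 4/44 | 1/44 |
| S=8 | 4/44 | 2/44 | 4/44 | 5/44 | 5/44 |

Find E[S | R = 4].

10/3

P(R = 4) = 3/22.
Summing S·P(R=x,S=y) over the conditioning event gives 5/11.
E[S | R = 4] = (5/11) / (3/22) = 10/3.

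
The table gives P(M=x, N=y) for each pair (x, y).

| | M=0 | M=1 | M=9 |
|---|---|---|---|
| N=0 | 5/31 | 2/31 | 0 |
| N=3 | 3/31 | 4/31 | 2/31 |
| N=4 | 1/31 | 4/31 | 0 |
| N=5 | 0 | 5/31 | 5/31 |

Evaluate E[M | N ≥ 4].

18/5

P(N ≥ 4) = 15/31.
Σ M·P over the event = 0·(1/31) + 1·(4/31) + 1·(5/31) + 9·(5/31) = 54/31.
E[M | N ≥ 4] = (54/31) / (15/31) = 18/5.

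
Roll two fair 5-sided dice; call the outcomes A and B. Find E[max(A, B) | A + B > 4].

82/19

P(A + B > 4) = 19/25.
Summing max(A,B)·P(x,y) over outcomes with A + B > 4 gives 82/25.
E[max(A, B) | A + B > 4] = (82/25) / (19/25) = 82/19.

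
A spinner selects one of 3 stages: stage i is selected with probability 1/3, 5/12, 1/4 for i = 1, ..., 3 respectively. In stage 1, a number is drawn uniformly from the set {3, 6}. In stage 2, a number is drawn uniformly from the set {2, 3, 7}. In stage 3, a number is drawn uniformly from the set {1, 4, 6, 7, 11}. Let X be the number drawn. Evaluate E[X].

E[X | stage 1] = (3+6)/2 = 9/2.
E[X | stage 2] = (2+3+7)/3 = 4.
E[X | stage 3] = (1+4+6+7+11)/5 = 29/5.
E[X] = (1/3)·(9/2) + (5/12)·(4) + (1/4)·(29/5) = 277/60.

277/60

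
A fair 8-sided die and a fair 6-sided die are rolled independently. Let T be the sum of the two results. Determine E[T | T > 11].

P(T > 11) = 1/8.
Σ over the event: 12·1/16 + 13·1/24 + 14·1/48 = 19/12.
E[T | T > 11] = (19/12) / (1/8) = 38/3.

38/3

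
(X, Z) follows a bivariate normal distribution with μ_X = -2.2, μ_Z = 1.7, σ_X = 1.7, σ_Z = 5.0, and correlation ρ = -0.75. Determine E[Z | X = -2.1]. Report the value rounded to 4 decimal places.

1.4794

For a bivariate normal, E[Z | X=x] = μ_Z + ρ·(σ_Z/σ_X)·(x − μ_X).
E[Z | X=-2.1] = 1.7 + (-0.75)·(5.0/1.7)·(-2.1 − (-2.2)) = 1.7 + (-2.2059)·(0.1) = 1.4794.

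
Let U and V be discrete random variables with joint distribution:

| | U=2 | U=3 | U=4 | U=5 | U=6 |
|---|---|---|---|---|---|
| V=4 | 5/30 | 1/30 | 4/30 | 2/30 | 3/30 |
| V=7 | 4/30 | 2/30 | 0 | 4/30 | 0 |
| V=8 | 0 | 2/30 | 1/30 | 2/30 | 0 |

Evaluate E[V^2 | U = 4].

128/5

P(U = 4) = 1/6.
Σ V^2·P over the event = 16·(4/30) + 64·(1/30) = 64/15.
E[V^2 | U = 4] = (64/15) / (1/6) = 128/5.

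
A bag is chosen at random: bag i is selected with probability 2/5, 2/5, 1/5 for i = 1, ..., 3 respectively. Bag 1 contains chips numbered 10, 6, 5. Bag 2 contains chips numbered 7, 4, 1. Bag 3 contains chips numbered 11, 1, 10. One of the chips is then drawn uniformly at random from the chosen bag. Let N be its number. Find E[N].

88/15

E[N | bag 1] = (10+6+5)/3 = 7.
E[N | bag 2] = (7+4+1)/3 = 4.
E[N | bag 3] = (11+1+10)/3 = 22/3.
By the law of total expectation,
E[N] = (2/5)·(7) + (2/5)·(4) + (1/5)·(22/3) = 88/15.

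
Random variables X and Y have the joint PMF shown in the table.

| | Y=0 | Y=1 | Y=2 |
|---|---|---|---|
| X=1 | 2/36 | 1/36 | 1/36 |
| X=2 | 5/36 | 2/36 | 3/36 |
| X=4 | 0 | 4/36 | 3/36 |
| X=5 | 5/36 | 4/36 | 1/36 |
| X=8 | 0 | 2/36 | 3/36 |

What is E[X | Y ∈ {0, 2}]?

85/23

P(Y ∈ {0, 2}) = 23/36.
Σ X·P over the event = 1·(2/36) + 1·(1/36) + 2·(5/36) + 2·(3/36) + 4·(3/36) + 5·(5/36) + 5·(1/36) + 8·(3/36) = 85/36.
E[X | Y ∈ {0, 2}] = (85/36) / (23/36) = 85/23.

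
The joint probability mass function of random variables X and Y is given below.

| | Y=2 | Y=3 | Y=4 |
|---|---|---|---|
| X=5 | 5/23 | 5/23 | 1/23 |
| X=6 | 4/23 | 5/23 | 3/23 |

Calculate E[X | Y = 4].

P(Y = 4) = 4/23.
Σ X·P over the event = 5·(1/23) + 6·(3/23) = 1.
E[X | Y = 4] = (1) / (4/23) = 23/4.

23/4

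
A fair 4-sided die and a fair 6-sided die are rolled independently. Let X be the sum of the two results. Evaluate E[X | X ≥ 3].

142/23

P(X ≥ 3) = 23/24.
Σ over the event: 3·1/12 + 4·1/8 + 5·1/6 + 6·1/6 + 7·1/6 + 8·1/8 + 9·1/12 + 10·1/24 = 71/12.
E[X | X ≥ 3] = (71/12) / (23/24) = 142/23.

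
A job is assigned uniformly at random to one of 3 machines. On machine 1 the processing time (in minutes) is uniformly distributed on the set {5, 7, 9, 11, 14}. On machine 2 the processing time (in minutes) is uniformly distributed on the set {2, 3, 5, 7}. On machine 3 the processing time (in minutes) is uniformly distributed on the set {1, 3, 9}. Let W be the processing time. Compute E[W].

E[W | machine 1] = (5+7+9+11+14)/5 = 46/5.
E[W | machine 2] = (2+3+5+7)/4 = 17/4.
E[W | machine 3] = (1+3+9)/3 = 13/3.
By the law of total expectation,
E[W] = (1/3)·(46/5) + (1/3)·(17/4) + (1/3)·(13/3) = 1067/180.

1067/180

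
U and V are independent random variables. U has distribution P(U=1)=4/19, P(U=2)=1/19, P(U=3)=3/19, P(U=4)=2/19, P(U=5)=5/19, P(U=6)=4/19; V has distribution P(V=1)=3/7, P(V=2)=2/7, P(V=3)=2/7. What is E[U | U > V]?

90/19

P(U > V) = 5/7.
Summing U·P(x,y) over outcomes with U > V gives 450/133.
E[U | U > V] = (450/133) / (5/7) = 90/19.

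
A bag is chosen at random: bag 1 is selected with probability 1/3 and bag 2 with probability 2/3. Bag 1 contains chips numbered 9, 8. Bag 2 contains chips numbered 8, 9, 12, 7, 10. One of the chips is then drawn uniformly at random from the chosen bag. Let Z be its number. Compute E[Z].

269/30

E[Z | bag 1] = (9+8)/2 = 17/2.
E[Z | bag 2] = (8+9+12+7+10)/5 = 46/5.
E[Z] = (1/3)·(17/2) + (2/3)·(46/5) = 269/30.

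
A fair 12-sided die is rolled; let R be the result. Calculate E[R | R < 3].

3/2

Given R < 3, R is equally likely to be any of {1, 2}.
E[R | R < 3] = (1 + 2) / 2 = 3/2.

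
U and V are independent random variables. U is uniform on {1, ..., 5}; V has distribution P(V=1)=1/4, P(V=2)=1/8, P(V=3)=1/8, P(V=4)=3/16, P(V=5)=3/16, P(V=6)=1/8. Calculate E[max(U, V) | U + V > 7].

P(U + V > 7) = 5/16.
Summing max(U,V)·P(x,y) over outcomes with U + V > 7 gives 13/8.
E[max(U, V) | U + V > 7] = (13/8) / (5/16) = 26/5.

26/5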